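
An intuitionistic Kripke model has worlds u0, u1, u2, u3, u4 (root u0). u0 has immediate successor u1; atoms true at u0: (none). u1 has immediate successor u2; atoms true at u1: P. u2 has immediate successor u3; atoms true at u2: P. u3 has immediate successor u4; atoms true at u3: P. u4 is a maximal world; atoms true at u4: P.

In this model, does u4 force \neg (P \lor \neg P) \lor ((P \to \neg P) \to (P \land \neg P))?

u4 \Vdash \neg (P \lor \neg P) \lor ((P \to \neg P) \to (P \land \neg P)) via the disjunct (P \to \neg P) \to (P \land \neg P).

Yes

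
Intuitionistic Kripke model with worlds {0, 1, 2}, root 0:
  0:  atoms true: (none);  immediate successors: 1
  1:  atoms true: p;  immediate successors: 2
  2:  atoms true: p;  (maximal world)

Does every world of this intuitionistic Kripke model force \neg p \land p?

Not every world: 0 \nVdash \neg p \land p.
0 \nVdash \neg p \land p since 0 fails \neg p.

No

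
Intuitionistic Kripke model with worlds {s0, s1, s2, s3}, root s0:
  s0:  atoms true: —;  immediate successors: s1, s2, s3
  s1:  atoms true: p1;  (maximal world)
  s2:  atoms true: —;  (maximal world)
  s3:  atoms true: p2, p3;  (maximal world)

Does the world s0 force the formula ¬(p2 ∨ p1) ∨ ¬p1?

s0 ⊮ ¬(p2 ∨ p1) ∨ ¬p1: neither disjunct is forced at s0.
s0 ⊮ ¬(p2 ∨ p1) since s1 is accessible from s0 and s1 ⊩ p2 ∨ p1.
s1 ⊩ p2 ∨ p1 via the disjunct p1.

No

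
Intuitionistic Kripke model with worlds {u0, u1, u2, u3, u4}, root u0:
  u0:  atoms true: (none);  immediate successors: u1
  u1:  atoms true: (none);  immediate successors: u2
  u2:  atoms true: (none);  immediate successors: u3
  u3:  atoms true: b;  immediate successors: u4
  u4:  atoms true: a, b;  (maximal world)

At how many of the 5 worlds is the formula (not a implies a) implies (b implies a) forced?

u0: does not force it — u0 does not force (not a implies a) implies (b implies a): already at u0 itself, u0 forces not a implies a but u0 does not force b implies a.
u1: does not force it.
u2: does not force it.
u3: does not force it.
u4: forces it.
Worlds forcing the formula: {u4}.

1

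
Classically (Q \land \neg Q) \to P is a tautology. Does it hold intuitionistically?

Yes

This is an instance of ex falso quodlibet, which is intuitionistically derivable.
No world can force both Q and \neg Q, so the antecedent Q \land \neg Q is never forced and the implication holds vacuously at every world.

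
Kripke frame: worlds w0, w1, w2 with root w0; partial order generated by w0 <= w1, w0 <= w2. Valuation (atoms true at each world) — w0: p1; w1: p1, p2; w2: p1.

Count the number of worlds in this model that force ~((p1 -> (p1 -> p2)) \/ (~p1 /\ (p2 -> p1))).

w0: does not force it — w0 ||-/- ~((p1 -> (p1 -> p2)) \/ (~p1 /\ (p2 -> p1))) since w1 is accessible from w0 and w1 ||- (p1 -> (p1 -> p2)) \/ (~p1 /\ (p2 -> p1)).
w1: does not force it.
w2: forces it.
Worlds forcing the formula: {w2}.

1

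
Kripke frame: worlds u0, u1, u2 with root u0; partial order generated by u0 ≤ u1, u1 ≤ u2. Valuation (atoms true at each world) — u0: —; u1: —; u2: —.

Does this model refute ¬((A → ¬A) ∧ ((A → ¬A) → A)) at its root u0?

No

u0 ⊩ ¬((A → ¬A) ∧ ((A → ¬A) → A)): no world accessible from u0 forces (A → ¬A) ∧ ((A → ¬A) → A).
So the root u0 forces ¬((A → ¬A) ∧ ((A → ¬A) → A)); the model is not a countermodel.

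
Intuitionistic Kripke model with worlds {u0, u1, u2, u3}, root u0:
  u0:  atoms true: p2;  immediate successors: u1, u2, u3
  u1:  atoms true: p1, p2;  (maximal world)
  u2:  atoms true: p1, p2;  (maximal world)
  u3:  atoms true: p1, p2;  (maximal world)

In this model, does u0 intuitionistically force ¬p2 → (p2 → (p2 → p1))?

Yes

u0 ⊩ ¬p2 → (p2 → (p2 → p1)) vacuously: no world accessible from u0 forces the antecedent ¬p2.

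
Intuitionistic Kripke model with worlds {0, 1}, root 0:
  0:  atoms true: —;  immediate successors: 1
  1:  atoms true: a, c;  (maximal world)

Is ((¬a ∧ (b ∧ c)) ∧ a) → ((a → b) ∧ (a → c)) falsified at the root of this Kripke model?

No

0 ⊩ ((¬a ∧ (b ∧ c)) ∧ a) → ((a → b) ∧ (a → c)) vacuously: no world accessible from 0 forces the antecedent (¬a ∧ (b ∧ c)) ∧ a.
So the root 0 forces ((¬a ∧ (b ∧ c)) ∧ a) → ((a → b) ∧ (a → c)); the model is not a countermodel.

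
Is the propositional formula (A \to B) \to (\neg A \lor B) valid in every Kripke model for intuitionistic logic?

No

This is the material-implication-as-disjunction principle, which is not intuitionistically valid.
A Kripke countermodel: worlds s0, s1; order generated by s0 \le s1; atoms true at each world — s0:{}; s1:{A,B}.
s0 \nVdash (A \to B) \to (\neg A \lor B): already at s0 itself, s0 \Vdash A \to B but s0 \nVdash \neg A \lor B.
s0 \nVdash \neg A \lor B: neither disjunct is forced at s0.
s0 \nVdash \neg A since s1 is accessible from s0 and s1 \Vdash A.
So the root s0 does not force the formula.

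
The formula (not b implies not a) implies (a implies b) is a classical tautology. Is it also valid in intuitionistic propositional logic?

No

This is the converse of contraposition, which is not intuitionistically valid.
A Kripke countermodel: worlds s0, s1; order generated by s0 <= s1; atoms true at each world — s0:{a}; s1:{a,b}.
s0 does not force (not b implies not a) implies (a implies b): already at s0 itself, s0 forces not b implies not a but s0 does not force a implies b.
s0 does not force a implies b: already at s0 itself, s0 forces a but s0 does not force b.
s0 lacks atom b, so s0 does not force b.
So the root s0 does not force the formula.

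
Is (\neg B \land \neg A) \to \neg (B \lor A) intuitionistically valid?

This is a constructively valid De Morgan direction (conjunction of negations to negated disjunction), which is intuitionistically derivable.
If both \neg B and \neg A hold at a world, no accessible world forces B or forces A, so none forces B \lor A.

Yes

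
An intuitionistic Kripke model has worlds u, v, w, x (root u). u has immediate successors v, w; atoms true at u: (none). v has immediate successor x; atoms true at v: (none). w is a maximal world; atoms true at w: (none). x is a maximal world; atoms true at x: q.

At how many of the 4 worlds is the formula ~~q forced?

2

u: does not force it — u ||-/- ~~q since w is accessible from u and w ||- ~q.
v: forces it.
w: does not force it.
x: forces it.
Worlds forcing the formula: {v, x}.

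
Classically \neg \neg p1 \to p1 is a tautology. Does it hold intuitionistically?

No

This is double-negation elimination, which is not intuitionistically valid.
A Kripke countermodel: worlds s0, s1; order generated by s0 \le s1; atoms true at each world — s0:{}; s1:{p1}.
s0 \nVdash \neg \neg p1 \to p1: already at s0 itself, s0 \Vdash \neg \neg p1 but s0 \nVdash p1.
s0 lacks atom p1, so s0 \nVdash p1.
So the root s0 does not force the formula.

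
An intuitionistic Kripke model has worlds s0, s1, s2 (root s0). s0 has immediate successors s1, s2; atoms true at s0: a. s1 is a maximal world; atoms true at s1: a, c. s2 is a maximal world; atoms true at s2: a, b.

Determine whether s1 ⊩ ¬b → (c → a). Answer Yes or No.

Yes

s1 ⊩ ¬b → (c → a): every world accessible from s1 that forces ¬b (namely s1) also forces c → a.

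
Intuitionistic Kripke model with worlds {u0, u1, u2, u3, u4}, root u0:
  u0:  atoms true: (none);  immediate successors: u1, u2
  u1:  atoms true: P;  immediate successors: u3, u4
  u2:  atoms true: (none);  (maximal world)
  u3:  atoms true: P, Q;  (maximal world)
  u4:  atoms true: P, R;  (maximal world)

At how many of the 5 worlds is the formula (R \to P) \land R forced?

u0: does not force it — u0 \nVdash (R \to P) \land R since u0 fails R.
u1: does not force it — u1 \nVdash (R \to P) \land R since u1 fails R.
u2: does not force it.
u3: does not force it.
u4: forces it.
Worlds forcing the formula: {u4}.

1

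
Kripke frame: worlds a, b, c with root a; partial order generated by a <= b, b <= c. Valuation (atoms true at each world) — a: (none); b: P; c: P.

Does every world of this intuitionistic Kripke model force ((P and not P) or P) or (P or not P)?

Not every world: a does not force ((P and not P) or P) or (P or not P).
a does not force ((P and not P) or P) or (P or not P): neither disjunct is forced at a.
a does not force (P and not P) or P: neither disjunct is forced at a.
a does not force P and not P since a fails P.

No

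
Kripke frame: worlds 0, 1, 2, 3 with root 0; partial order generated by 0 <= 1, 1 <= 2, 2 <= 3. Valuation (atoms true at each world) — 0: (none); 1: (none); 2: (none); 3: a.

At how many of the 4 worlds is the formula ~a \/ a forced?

1

0: does not force it — 0 ||-/- ~a \/ a: neither disjunct is forced at 0.
1: does not force it — 1 ||-/- ~a \/ a: neither disjunct is forced at 1.
2: does not force it — 2 ||-/- ~a \/ a: neither disjunct is forced at 2.
3: forces it.
Worlds forcing the formula: {3}.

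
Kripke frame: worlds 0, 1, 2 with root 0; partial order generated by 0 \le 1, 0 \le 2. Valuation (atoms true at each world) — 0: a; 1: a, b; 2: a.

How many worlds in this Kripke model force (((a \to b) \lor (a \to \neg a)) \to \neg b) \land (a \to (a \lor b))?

1

0: does not force it — 0 \nVdash (((a \to b) \lor (a \to \neg a)) \to \neg b) \land (a \to (a \lor b)) since 0 fails ((a \to b) \lor (a \to \neg a)) \to \neg b.
1: does not force it — 1 \nVdash (((a \to b) \lor (a \to \neg a)) \to \neg b) \land (a \to (a \lor b)) since 1 fails ((a \to b) \lor (a \to \neg a)) \to \neg b.
2: forces it.
Worlds forcing the formula: {2}.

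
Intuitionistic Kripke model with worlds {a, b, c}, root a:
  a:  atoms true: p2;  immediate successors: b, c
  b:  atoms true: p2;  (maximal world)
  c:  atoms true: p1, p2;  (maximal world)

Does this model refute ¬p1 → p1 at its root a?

a ⊮ ¬p1 → p1: at the accessible world b, b ⊩ ¬p1 but b ⊮ p1.
b lacks atom p1, so b ⊮ p1.
So the root a does not force ¬p1 → p1; the model is a countermodel.

Yes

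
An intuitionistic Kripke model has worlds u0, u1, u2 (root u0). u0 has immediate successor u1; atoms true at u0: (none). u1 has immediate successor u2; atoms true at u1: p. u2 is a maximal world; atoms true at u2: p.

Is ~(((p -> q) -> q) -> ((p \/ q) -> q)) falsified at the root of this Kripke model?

u0 ||- ~(((p -> q) -> q) -> ((p \/ q) -> q)): no world accessible from u0 forces ((p -> q) -> q) -> ((p \/ q) -> q).
So the root u0 forces ~(((p -> q) -> q) -> ((p \/ q) -> q)); the model is not a countermodel.

No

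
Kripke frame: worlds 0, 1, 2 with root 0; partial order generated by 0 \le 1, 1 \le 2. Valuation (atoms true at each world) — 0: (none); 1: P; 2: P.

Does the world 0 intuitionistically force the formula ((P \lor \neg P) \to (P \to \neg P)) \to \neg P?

0 \Vdash ((P \lor \neg P) \to (P \to \neg P)) \to \neg P vacuously: no world accessible from 0 forces the antecedent (P \lor \neg P) \to (P \to \neg P).

Yes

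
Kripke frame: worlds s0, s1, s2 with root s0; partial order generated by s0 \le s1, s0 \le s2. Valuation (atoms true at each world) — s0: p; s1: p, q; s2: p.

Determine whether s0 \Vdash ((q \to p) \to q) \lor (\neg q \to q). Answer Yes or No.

s0 \nVdash ((q \to p) \to q) \lor (\neg q \to q): neither disjunct is forced at s0.
s0 \nVdash (q \to p) \to q: already at s0 itself, s0 \Vdash q \to p but s0 \nVdash q.
s0 lacks atom q, so s0 \nVdash q.

No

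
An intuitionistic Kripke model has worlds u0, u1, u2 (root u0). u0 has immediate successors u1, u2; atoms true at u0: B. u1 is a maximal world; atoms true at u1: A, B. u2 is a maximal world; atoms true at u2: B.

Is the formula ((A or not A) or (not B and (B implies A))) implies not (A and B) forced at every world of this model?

Not every world: u0 does not force ((A or not A) or (not B and (B implies A))) implies not (A and B).
u0 does not force ((A or not A) or (not B and (B implies A))) implies not (A and B): at the accessible world u1, u1 forces (A or not A) or (not B and (B implies A)) but u1 does not force not (A and B).
u1 does not force not (A and B) since u1 is accessible from u1 and u1 forces A and B.

No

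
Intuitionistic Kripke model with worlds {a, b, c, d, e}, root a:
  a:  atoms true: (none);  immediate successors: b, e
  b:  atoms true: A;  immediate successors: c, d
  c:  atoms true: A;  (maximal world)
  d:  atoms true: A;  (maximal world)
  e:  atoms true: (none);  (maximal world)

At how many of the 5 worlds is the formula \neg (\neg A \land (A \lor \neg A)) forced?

a: does not force it — a \nVdash \neg (\neg A \land (A \lor \neg A)) since e is accessible from a and e \Vdash \neg A \land (A \lor \neg A).
b: forces it.
c: forces it.
d: forces it.
e: does not force it — e \nVdash \neg (\neg A \land (A \lor \neg A)) since e is accessible from e and e \Vdash \neg A \land (A \lor \neg A).
Worlds forcing the formula: {b, c, d}.

3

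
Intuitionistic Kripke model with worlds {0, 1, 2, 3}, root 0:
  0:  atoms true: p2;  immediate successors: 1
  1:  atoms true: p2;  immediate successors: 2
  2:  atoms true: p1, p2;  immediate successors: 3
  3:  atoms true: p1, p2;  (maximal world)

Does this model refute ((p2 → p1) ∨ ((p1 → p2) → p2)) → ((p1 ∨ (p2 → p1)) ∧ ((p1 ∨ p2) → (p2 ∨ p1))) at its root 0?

Yes

0 ⊮ ((p2 → p1) ∨ ((p1 → p2) → p2)) → ((p1 ∨ (p2 → p1)) ∧ ((p1 ∨ p2) → (p2 ∨ p1))): already at 0 itself, 0 ⊩ (p2 → p1) ∨ ((p1 → p2) → p2) but 0 ⊮ (p1 ∨ (p2 → p1)) ∧ ((p1 ∨ p2) → (p2 ∨ p1)).
0 ⊮ (p1 ∨ (p2 → p1)) ∧ ((p1 ∨ p2) → (p2 ∨ p1)) since 0 fails p1 ∨ (p2 → p1).
So the root 0 does not force ((p2 → p1) ∨ ((p1 → p2) → p2)) → ((p1 ∨ (p2 → p1)) ∧ ((p1 ∨ p2) → (p2 ∨ p1))); the model is a countermodel.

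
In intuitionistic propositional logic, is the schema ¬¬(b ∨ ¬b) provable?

This is the double negation of excluded middle, which is intuitionistically derivable.
Assuming ¬(b ∨ ¬b): from b we'd get b ∨ ¬b, so ¬b; but then b ∨ ¬b again — contradiction. Hence ¬¬(b ∨ ¬b).

Yes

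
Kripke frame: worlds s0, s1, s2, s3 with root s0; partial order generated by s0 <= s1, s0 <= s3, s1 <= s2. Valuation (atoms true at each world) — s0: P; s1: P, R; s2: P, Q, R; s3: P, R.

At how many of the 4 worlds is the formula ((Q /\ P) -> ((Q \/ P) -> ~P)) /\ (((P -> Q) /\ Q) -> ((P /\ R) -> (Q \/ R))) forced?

1

s0: does not force it — s0 ||-/- ((Q /\ P) -> ((Q \/ P) -> ~P)) /\ (((P -> Q) /\ Q) -> ((P /\ R) -> (Q \/ R))) since s0 fails (Q /\ P) -> ((Q \/ P) -> ~P).
s1: does not force it — s1 ||-/- ((Q /\ P) -> ((Q \/ P) -> ~P)) /\ (((P -> Q) /\ Q) -> ((P /\ R) -> (Q \/ R))) since s1 fails (Q /\ P) -> ((Q \/ P) -> ~P).
s2: does not force it — s2 ||-/- ((Q /\ P) -> ((Q \/ P) -> ~P)) /\ (((P -> Q) /\ Q) -> ((P /\ R) -> (Q \/ R))) since s2 fails (Q /\ P) -> ((Q \/ P) -> ~P).
s3: forces it.
Worlds forcing the formula: {s3}.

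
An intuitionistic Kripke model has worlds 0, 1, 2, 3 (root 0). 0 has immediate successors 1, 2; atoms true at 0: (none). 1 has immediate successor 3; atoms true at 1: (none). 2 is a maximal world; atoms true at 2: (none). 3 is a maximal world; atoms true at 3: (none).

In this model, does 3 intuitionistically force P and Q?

3 does not force P and Q since 3 fails P.

No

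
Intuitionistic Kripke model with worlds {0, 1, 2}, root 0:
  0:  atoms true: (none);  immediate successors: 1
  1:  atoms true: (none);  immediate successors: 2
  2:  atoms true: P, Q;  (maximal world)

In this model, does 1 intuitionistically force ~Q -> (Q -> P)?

1 ||- ~Q -> (Q -> P) vacuously: no world accessible from 1 forces the antecedent ~Q.

Yes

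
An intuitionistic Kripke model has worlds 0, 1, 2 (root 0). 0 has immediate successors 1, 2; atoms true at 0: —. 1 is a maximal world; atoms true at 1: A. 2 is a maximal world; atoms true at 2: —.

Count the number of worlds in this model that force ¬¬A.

0: does not force it — 0 ⊮ ¬¬A since 2 is accessible from 0 and 2 ⊩ ¬A.
1: forces it.
2: does not force it — 2 ⊮ ¬¬A since 2 is accessible from 2 and 2 ⊩ ¬A.
Worlds forcing the formula: {1}.

1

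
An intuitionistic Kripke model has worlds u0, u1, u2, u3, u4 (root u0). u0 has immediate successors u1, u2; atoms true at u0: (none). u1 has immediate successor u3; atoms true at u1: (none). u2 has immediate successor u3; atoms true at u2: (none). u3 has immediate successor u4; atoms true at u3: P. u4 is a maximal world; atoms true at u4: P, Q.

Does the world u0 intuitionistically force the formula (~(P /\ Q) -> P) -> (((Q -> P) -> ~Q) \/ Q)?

u0 ||-/- (~(P /\ Q) -> P) -> (((Q -> P) -> ~Q) \/ Q): already at u0 itself, u0 ||- ~(P /\ Q) -> P but u0 ||-/- ((Q -> P) -> ~Q) \/ Q.
u0 ||-/- ((Q -> P) -> ~Q) \/ Q: neither disjunct is forced at u0.
u0 ||-/- (Q -> P) -> ~Q: already at u0 itself, u0 ||- Q -> P but u0 ||-/- ~Q.
u0 ||-/- ~Q since u4 is accessible from u0 and u4 ||- Q.

No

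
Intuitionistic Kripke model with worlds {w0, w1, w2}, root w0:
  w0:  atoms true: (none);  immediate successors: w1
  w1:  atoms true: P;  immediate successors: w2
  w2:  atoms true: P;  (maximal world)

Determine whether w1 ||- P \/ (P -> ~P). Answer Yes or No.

w1 ||- P \/ (P -> ~P) via the disjunct P.

Yes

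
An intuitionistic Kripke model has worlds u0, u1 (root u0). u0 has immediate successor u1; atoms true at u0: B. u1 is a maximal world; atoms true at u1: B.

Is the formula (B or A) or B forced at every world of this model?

Yes

u0 forces (B or A) or B via the disjunct B or A.
Since the root u0 forces (B or A) or B and forcing is persistent (monotone upward), every world forces it.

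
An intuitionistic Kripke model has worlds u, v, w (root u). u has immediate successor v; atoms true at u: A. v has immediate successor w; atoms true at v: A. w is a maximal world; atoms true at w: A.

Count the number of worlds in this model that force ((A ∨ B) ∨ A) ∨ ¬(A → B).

u: forces it.
v: forces it.
w: forces it.
Worlds forcing the formula: {u, v, w}.

3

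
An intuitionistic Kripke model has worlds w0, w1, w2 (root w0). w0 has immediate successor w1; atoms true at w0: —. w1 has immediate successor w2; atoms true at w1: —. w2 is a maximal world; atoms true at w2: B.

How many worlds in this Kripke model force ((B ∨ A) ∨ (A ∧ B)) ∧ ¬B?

0

w0: does not force it — w0 ⊮ ((B ∨ A) ∨ (A ∧ B)) ∧ ¬B since w0 fails (B ∨ A) ∨ (A ∧ B).
w1: does not force it — w1 ⊮ ((B ∨ A) ∨ (A ∧ B)) ∧ ¬B since w1 fails (B ∨ A) ∨ (A ∧ B).
w2: does not force it.
Worlds forcing the formula: { }.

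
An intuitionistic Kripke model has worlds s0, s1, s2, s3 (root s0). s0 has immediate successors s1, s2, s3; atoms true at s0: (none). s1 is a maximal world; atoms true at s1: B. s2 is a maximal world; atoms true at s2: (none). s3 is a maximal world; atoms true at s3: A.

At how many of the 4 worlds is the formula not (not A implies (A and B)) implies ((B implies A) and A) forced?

1

s0: does not force it — s0 does not force not (not A implies (A and B)) implies ((B implies A) and A): at the accessible world s1, s1 forces not (not A implies (A and B)) but s1 does not force (B implies A) and A.
s1: does not force it — s1 does not force not (not A implies (A and B)) implies ((B implies A) and A): already at s1 itself, s1 forces not (not A implies (A and B)) but s1 does not force (B implies A) and A.
s2: does not force it — s2 does not force not (not A implies (A and B)) implies ((B implies A) and A): already at s2 itself, s2 forces not (not A implies (A and B)) but s2 does not force (B implies A) and A.
s3: forces it.
Worlds forcing the formula: {s3}.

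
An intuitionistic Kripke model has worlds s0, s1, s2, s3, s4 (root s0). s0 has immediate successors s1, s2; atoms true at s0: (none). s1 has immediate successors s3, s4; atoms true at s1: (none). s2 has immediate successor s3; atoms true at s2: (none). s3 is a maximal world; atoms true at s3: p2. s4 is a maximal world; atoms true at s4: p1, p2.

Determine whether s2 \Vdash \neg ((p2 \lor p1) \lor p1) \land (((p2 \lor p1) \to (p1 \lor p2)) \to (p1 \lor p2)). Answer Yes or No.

s2 \nVdash \neg ((p2 \lor p1) \lor p1) \land (((p2 \lor p1) \to (p1 \lor p2)) \to (p1 \lor p2)) since s2 fails \neg ((p2 \lor p1) \lor p1).

No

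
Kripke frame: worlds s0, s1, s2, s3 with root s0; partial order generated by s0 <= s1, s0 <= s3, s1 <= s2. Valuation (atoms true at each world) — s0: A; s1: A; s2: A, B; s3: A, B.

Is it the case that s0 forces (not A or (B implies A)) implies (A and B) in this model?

No

s0 does not force (not A or (B implies A)) implies (A and B): already at s0 itself, s0 forces not A or (B implies A) but s0 does not force A and B.
s0 does not force A and B since s0 fails B.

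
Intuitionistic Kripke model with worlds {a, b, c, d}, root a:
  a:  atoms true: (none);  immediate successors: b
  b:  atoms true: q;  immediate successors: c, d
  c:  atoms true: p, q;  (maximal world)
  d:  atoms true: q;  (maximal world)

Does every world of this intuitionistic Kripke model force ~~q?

Yes

a ||- ~~q: no world accessible from a forces ~q.
Since the root a forces ~~q and forcing is persistent (monotone upward), every world forces it.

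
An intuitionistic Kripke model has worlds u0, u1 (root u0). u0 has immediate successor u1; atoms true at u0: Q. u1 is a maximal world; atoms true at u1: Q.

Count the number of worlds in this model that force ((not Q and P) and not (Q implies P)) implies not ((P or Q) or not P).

u0: forces it.
u1: forces it.
Worlds forcing the formula: {u0, u1}.

2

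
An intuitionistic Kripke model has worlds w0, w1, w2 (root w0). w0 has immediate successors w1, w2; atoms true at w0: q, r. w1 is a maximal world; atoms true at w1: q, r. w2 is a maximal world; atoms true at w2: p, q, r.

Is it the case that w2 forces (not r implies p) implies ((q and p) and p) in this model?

w2 forces (not r implies p) implies ((q and p) and p): every world accessible from w2 that forces not r implies p (namely w2) also forces (q and p) and p.

Yes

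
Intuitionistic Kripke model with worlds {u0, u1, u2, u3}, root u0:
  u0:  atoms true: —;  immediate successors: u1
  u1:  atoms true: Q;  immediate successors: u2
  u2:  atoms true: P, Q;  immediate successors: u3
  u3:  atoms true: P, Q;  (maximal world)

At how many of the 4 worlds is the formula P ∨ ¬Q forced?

2

u0: does not force it — u0 ⊮ P ∨ ¬Q: neither disjunct is forced at u0.
u1: does not force it — u1 ⊮ P ∨ ¬Q: neither disjunct is forced at u1.
u2: forces it.
u3: forces it.
Worlds forcing the formula: {u2, u3}.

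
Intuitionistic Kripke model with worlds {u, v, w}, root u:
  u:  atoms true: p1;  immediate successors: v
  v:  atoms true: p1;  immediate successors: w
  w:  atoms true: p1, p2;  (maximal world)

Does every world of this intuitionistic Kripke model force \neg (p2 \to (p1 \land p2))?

No

Not every world: u \nVdash \neg (p2 \to (p1 \land p2)).
u \nVdash \neg (p2 \to (p1 \land p2)) since u is accessible from u and u \Vdash p2 \to (p1 \land p2).
u \Vdash p2 \to (p1 \land p2): every world accessible from u that forces p2 (namely w) also forces p1 \land p2.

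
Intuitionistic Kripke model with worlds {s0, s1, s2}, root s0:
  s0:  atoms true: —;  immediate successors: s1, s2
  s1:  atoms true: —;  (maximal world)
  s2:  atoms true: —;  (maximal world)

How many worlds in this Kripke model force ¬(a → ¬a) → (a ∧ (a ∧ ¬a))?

3

s0: forces it.
s1: forces it.
s2: forces it.
Worlds forcing the formula: {s0, s1, s2}.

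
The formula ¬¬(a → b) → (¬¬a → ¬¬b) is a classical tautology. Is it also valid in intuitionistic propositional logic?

Yes

This is the distribution of double negation over implication, which is intuitionistically derivable.
Assume ¬¬(a → b) and ¬¬a; suppose ¬b. Then a → b would give ¬a (by contraposition), contradicting ¬¬a; so ¬(a → b), contradicting ¬¬(a → b). Hence ¬¬b.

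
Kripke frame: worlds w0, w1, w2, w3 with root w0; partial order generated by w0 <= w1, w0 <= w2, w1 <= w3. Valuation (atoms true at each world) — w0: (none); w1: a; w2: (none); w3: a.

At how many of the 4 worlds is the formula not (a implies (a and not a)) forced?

2

w0: does not force it — w0 does not force not (a implies (a and not a)) since w2 is accessible from w0 and w2 forces a implies (a and not a).
w1: forces it.
w2: does not force it.
w3: forces it.
Worlds forcing the formula: {w1, w3}.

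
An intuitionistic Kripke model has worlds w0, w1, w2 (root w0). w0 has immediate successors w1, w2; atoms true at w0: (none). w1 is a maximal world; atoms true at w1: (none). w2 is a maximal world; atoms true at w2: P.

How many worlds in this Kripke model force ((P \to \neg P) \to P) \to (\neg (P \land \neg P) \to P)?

w0: forces it.
w1: forces it.
w2: forces it.
Worlds forcing the formula: {w0, w1, w2}.

3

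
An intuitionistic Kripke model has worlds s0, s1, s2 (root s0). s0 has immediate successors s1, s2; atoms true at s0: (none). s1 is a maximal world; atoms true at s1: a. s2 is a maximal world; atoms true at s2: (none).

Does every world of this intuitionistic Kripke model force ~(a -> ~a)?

Not every world: s0 ||-/- ~(a -> ~a).
s0 ||-/- ~(a -> ~a) since s2 is accessible from s0 and s2 ||- a -> ~a.
s2 ||- a -> ~a vacuously: no world accessible from s2 forces the antecedent a.

No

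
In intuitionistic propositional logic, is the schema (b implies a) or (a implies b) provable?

This is the Gödel–Dummett linearity axiom, which is not intuitionistically valid.
A Kripke countermodel: worlds u0, u1, u2; order generated by u0 <= u1, u0 <= u2; atoms true at each world — u0:{}; u1:{b}; u2:{a}.
u0 does not force (b implies a) or (a implies b): neither disjunct is forced at u0.
u0 does not force b implies a: at the accessible world u1, u1 forces b but u1 does not force a.
u1 lacks atom a, so u1 does not force a.
So the root u0 does not force the formula.

No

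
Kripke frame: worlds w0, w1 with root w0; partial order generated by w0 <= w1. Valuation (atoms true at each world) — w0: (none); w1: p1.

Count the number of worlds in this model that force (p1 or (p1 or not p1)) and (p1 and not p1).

w0: does not force it — w0 does not force (p1 or (p1 or not p1)) and (p1 and not p1) since w0 fails p1 or (p1 or not p1).
w1: does not force it — w1 does not force (p1 or (p1 or not p1)) and (p1 and not p1) since w1 fails p1 and not p1.
Worlds forcing the formula: { }.

0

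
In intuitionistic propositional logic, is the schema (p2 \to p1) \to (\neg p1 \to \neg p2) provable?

Yes

This is the forward direction of contraposition, which is intuitionistically derivable.
Assume p2 \to p1 and \neg p1. If p2 held then p1 would follow, contradicting \neg p1; so \neg p2.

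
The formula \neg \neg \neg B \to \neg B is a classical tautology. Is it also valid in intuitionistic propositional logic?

This is triple-negation reduction, which is intuitionistically derivable.
Assume \neg \neg \neg B and suppose B. Then \neg \neg B (double-negation introduction), contradicting \neg \neg \neg B. So \neg B.

Yes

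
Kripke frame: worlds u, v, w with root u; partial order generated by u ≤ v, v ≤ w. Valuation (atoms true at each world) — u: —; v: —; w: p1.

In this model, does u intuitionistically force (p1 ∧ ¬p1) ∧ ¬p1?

u ⊮ (p1 ∧ ¬p1) ∧ ¬p1 since u fails p1 ∧ ¬p1.

No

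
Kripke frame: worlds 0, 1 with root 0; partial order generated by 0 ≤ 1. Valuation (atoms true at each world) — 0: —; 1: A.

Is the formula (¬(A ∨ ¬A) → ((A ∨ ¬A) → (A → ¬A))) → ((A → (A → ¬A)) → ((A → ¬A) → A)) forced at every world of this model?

Yes

0 ⊩ (¬(A ∨ ¬A) → ((A ∨ ¬A) → (A → ¬A))) → ((A → (A → ¬A)) → ((A → ¬A) → A)): every world accessible from 0 that forces ¬(A ∨ ¬A) → ((A ∨ ¬A) → (A → ¬A)) (namely 0, 1) also forces (A → (A → ¬A)) → ((A → ¬A) → A).
Since the root 0 forces (¬(A ∨ ¬A) → ((A ∨ ¬A) → (A → ¬A))) → ((A → (A → ¬A)) → ((A → ¬A) → A)) and forcing is persistent (monotone upward), every world forces it.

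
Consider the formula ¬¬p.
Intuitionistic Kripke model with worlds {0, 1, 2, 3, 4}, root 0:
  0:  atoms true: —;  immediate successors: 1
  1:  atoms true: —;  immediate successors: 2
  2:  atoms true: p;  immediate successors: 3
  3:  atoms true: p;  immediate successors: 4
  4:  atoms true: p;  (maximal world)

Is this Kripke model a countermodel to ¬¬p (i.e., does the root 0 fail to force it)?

0 ⊩ ¬¬p: no world accessible from 0 forces ¬p.
So the root 0 forces ¬¬p; the model is not a countermodel.

No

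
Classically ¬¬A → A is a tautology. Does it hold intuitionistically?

This is double-negation elimination, which is not intuitionistically valid.
A Kripke countermodel: worlds a, b; order generated by a ≤ b; atoms true at each world — a:{}; b:{A}.
a ⊮ ¬¬A → A: already at a itself, a ⊩ ¬¬A but a ⊮ A.
a lacks atom A, so a ⊮ A.
So the root a does not force the formula.

No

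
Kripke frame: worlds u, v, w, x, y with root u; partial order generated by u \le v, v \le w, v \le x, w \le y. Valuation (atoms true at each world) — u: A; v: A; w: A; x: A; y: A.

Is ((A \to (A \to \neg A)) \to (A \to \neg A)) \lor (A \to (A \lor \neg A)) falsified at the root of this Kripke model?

No

u \Vdash ((A \to (A \to \neg A)) \to (A \to \neg A)) \lor (A \to (A \lor \neg A)) via the disjunct (A \to (A \to \neg A)) \to (A \to \neg A).
So the root u forces ((A \to (A \to \neg A)) \to (A \to \neg A)) \lor (A \to (A \lor \neg A)); the model is not a countermodel.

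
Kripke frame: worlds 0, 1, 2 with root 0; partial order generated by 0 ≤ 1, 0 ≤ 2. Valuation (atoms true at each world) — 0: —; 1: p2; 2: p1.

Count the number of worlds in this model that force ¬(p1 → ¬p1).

0: does not force it — 0 ⊮ ¬(p1 → ¬p1) since 1 is accessible from 0 and 1 ⊩ p1 → ¬p1.
1: does not force it — 1 ⊮ ¬(p1 → ¬p1) since 1 is accessible from 1 and 1 ⊩ p1 → ¬p1.
2: forces it.
Worlds forcing the formula: {2}.

1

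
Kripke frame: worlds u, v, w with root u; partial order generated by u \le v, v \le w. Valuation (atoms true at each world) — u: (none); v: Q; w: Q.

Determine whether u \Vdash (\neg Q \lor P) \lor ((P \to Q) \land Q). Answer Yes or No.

u \nVdash (\neg Q \lor P) \lor ((P \to Q) \land Q): neither disjunct is forced at u.
u \nVdash \neg Q \lor P: neither disjunct is forced at u.
u \nVdash \neg Q since v is accessible from u and v \Vdash Q.

No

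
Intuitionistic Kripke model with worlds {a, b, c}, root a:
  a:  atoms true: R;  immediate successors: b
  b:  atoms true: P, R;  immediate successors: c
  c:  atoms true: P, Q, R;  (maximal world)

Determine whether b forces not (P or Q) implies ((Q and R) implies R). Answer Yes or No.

Yes

b forces not (P or Q) implies ((Q and R) implies R) vacuously: no world accessible from b forces the antecedent not (P or Q).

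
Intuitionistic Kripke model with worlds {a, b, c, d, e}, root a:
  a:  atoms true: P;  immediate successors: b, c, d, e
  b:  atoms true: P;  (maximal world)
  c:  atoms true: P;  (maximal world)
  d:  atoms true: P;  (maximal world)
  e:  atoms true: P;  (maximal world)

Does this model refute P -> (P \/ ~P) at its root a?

No

a ||- P -> (P \/ ~P): every world accessible from a that forces P (namely a, b, c, d, e) also forces P \/ ~P.
So the root a forces P -> (P \/ ~P); the model is not a countermodel.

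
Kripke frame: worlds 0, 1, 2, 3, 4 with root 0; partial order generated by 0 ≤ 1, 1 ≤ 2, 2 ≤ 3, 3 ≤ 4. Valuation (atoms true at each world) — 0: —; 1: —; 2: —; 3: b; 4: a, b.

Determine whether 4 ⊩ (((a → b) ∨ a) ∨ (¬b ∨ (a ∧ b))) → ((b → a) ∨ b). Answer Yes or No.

4 ⊩ (((a → b) ∨ a) ∨ (¬b ∨ (a ∧ b))) → ((b → a) ∨ b): every world accessible from 4 that forces ((a → b) ∨ a) ∨ (¬b ∨ (a ∧ b)) (namely 4) also forces (b → a) ∨ b.

Yes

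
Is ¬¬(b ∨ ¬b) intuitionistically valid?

This is the double negation of excluded middle, which is intuitionistically derivable.
Assuming ¬(b ∨ ¬b): from b we'd get b ∨ ¬b, so ¬b; but then b ∨ ¬b again — contradiction. Hence ¬¬(b ∨ ¬b).

Yes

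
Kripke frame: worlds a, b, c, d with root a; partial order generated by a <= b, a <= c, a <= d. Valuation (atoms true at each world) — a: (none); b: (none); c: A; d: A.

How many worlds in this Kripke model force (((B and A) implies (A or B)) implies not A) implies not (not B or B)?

a: does not force it — a does not force (((B and A) implies (A or B)) implies not A) implies not (not B or B): at the accessible world b, b forces ((B and A) implies (A or B)) implies not A but b does not force not (not B or B).
b: does not force it — b does not force (((B and A) implies (A or B)) implies not A) implies not (not B or B): already at b itself, b forces ((B and A) implies (A or B)) implies not A but b does not force not (not B or B).
c: forces it.
d: forces it.
Worlds forcing the formula: {c, d}.

2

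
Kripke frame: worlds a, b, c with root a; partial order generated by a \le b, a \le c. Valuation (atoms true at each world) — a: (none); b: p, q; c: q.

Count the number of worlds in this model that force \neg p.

a: does not force it — a \nVdash \neg p since b is accessible from a and b \Vdash p.
b: does not force it — b \nVdash \neg p since b is accessible from b and b \Vdash p.
c: forces it.
Worlds forcing the formula: {c}.

1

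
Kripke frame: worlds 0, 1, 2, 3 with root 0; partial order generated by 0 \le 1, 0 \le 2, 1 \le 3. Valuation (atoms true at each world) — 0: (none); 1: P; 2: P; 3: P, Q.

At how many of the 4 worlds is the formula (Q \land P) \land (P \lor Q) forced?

0: does not force it — 0 \nVdash (Q \land P) \land (P \lor Q) since 0 fails Q \land P.
1: does not force it — 1 \nVdash (Q \land P) \land (P \lor Q) since 1 fails Q \land P.
2: does not force it.
3: forces it.
Worlds forcing the formula: {3}.

1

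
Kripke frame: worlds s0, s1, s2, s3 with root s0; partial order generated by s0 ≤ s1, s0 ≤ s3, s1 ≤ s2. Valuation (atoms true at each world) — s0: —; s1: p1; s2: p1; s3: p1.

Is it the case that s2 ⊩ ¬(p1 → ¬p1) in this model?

s2 ⊩ ¬(p1 → ¬p1): no world accessible from s2 forces p1 → ¬p1.

Yes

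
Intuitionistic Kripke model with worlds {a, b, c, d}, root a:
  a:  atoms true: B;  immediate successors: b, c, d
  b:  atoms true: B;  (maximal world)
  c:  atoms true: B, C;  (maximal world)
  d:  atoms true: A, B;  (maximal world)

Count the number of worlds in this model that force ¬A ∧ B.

2

a: does not force it — a ⊮ ¬A ∧ B since a fails ¬A.
b: forces it.
c: forces it.
d: does not force it — d ⊮ ¬A ∧ B since d fails ¬A.
Worlds forcing the formula: {b, c}.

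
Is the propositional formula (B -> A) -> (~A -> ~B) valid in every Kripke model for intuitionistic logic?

Yes

This is the forward direction of contraposition, which is intuitionistically derivable.
Assume B -> A and ~A. If B held then A would follow, contradicting ~A; so ~B.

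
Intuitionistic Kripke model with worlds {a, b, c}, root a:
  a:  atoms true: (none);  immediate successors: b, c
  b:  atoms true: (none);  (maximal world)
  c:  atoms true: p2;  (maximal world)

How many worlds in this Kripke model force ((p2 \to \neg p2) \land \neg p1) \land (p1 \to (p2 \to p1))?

1

a: does not force it — a \nVdash ((p2 \to \neg p2) \land \neg p1) \land (p1 \to (p2 \to p1)) since a fails (p2 \to \neg p2) \land \neg p1.
b: forces it.
c: does not force it.
Worlds forcing the formula: {b}.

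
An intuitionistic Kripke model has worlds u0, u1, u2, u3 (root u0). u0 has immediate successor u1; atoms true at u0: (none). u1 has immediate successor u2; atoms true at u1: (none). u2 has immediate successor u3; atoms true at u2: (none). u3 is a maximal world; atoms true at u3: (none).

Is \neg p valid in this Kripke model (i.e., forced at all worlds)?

Yes

u0 \Vdash \neg p: no world accessible from u0 forces p.
Since the root u0 forces \neg p and forcing is persistent (monotone upward), every world forces it.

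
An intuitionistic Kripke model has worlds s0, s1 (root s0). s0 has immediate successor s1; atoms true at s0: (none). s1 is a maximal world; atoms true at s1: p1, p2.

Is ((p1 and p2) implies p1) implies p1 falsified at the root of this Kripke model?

s0 does not force ((p1 and p2) implies p1) implies p1: already at s0 itself, s0 forces (p1 and p2) implies p1 but s0 does not force p1.
s0 lacks atom p1, so s0 does not force p1.
So the root s0 does not force ((p1 and p2) implies p1) implies p1; the model is a countermodel.

Yes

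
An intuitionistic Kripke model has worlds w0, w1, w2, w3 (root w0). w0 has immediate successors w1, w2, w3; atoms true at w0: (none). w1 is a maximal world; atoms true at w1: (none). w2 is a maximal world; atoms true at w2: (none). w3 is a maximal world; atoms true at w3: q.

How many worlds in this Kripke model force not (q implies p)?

w0: does not force it — w0 does not force not (q implies p) since w1 is accessible from w0 and w1 forces q implies p.
w1: does not force it.
w2: does not force it.
w3: forces it.
Worlds forcing the formula: {w3}.

1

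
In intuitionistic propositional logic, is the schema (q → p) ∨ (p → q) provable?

No

This is the Gödel–Dummett linearity axiom, which is not intuitionistically valid.
A Kripke countermodel: worlds u, v, w; order generated by u ≤ v, u ≤ w; atoms true at each world — u:{}; v:{q}; w:{p}.
u ⊮ (q → p) ∨ (p → q): neither disjunct is forced at u.
u ⊮ q → p: at the accessible world v, v ⊩ q but v ⊮ p.
v lacks atom p, so v ⊮ p.
So the root u does not force the formula.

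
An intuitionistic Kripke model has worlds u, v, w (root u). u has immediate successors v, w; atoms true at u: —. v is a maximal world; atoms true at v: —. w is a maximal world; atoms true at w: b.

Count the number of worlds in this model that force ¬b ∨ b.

2

u: does not force it — u ⊮ ¬b ∨ b: neither disjunct is forced at u.
v: forces it.
w: forces it.
Worlds forcing the formula: {v, w}.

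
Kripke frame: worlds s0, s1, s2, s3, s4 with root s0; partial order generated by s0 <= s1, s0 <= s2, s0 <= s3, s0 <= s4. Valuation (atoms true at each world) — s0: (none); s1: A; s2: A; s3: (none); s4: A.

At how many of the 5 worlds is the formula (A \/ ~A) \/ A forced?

4

s0: does not force it — s0 ||-/- (A \/ ~A) \/ A: neither disjunct is forced at s0.
s1: forces it.
s2: forces it.
s3: forces it.
s4: forces it.
Worlds forcing the formula: {s1, s2, s3, s4}.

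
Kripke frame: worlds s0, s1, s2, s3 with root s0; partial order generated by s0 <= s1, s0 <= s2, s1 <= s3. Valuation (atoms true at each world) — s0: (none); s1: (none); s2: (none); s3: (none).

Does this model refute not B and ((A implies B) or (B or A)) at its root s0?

s0 forces not B and ((A implies B) or (B or A)) since s0 forces both conjuncts.
So the root s0 forces not B and ((A implies B) or (B or A)); the model is not a countermodel.

No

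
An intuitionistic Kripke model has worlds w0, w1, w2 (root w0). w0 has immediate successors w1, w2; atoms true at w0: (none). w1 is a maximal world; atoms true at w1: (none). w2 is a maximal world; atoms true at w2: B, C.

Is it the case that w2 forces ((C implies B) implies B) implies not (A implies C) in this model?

w2 does not force ((C implies B) implies B) implies not (A implies C): already at w2 itself, w2 forces (C implies B) implies B but w2 does not force not (A implies C).
w2 does not force not (A implies C) since w2 is accessible from w2 and w2 forces A implies C.
w2 forces A implies C vacuously: no world accessible from w2 forces the antecedent A.

No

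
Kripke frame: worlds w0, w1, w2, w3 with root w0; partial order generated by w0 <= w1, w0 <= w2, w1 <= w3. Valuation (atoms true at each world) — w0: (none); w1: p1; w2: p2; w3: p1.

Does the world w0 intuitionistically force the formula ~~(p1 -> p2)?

No

w0 ||-/- ~~(p1 -> p2) since w1 is accessible from w0 and w1 ||- ~(p1 -> p2).
w1 ||- ~(p1 -> p2): no world accessible from w1 forces p1 -> p2.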